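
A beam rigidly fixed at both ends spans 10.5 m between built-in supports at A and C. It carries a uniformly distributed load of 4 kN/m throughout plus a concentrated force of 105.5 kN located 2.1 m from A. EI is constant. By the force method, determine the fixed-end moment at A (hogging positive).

Take the two fixed-end moments M_A, M_C as redundants; the released structure is the simple span AC.
On the primary (simply-supported) span, the end slopes from the loading are:
  at A: UDL 4: wL³/(24EI) = 192.9/EI
  at C: UDL 4: wL³/(24EI) = 192.9/EI
  at A: point load 105.5 at a = 2.1: Pab(L + b)/(6LEI) = 558.3/EI
  at C: point load 105.5 at a = 2.1: Pab(L + a)/(6LEI) = 372.2/EI
  θ_A0 = 751.2/EI,  θ_C0 = 565.1/EI
Flexibility coefficients: a unit moment at one end gives L/(3EI) there and L/(6EI) at the far end, so f₁₁ = f₂₂ = 3.5/EI and f₁₂ = f₂₁ = 1.75/EI.
Compatibility — zero rotation at each built-in end:
  3.5 M_A + 1.75 M_C = 751.2
  1.75 M_A + 3.5 M_C = 565.1
Solving the pair gives M_A = 178.5 kN·m and M_C = 72.2 kN·m (hogging).

M_A = 178.5 kN·m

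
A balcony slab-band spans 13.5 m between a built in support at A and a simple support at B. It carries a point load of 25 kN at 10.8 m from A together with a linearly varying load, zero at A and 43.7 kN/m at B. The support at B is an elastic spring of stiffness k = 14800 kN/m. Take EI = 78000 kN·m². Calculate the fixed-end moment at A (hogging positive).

Take the reaction at B as the redundant and release it; the primary structure is a cantilever fixed at A.
Downward deflection at the released point B due to the loads:
  point load 25 at a = 10.8: Pa²(3L − a)/(6EI) = 14434/EI
  triangular load, peak 43.7 at the free end: 11w₀L⁴/(120EI) = 133054/EI
  δ_0 = 147488/EI
Tip deflection under a unit load at B: L³/(3EI) = 820.1/EI.
With EI = 78000 kN·m²: δ_0 = 1.8909 m and δ_{BB} = 0.010514 m/kN.
Compatibility — the spring shortens by R_B/k under the reaction it provides: δ_0 − R_B·δ_{BB} = R_B/k. With 1/k = 0.000068 m/kN, R_B = δ_0 / (δ_{BB} + 1/k) = 1.8909 / (0.010514 + 0.000068) = 178.7 kN.
Moment equilibrium about A: M_A = Σ(load moments about A) − R_B·L = 2925 − 178.7×13.5 = 512.5 kN·m.

M_A = 512.5 kN·m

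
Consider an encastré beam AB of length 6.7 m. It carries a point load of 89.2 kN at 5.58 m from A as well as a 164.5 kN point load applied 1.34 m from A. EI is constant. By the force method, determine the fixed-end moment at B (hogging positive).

M_B = 104.6 kN·m

Release both end moments; the primary structure is a simply-supported span AB with redundants M_A and M_B.
Simple-span end rotations at A and B under the given loads:
  at A: point load 89.2 at a = 5.58: Pab(L + b)/(6LEI) = 108.4/EI
  at B: point load 89.2 at a = 5.58: Pab(L + a)/(6LEI) = 170.3/EI
  at A: point load 164.5 at a = 1.34: Pab(L + b)/(6LEI) = 354.5/EI
  at B: point load 164.5 at a = 1.34: Pab(L + a)/(6LEI) = 236.3/EI
  θ_A0 = 462.9/EI,  θ_B0 = 406.6/EI
Flexibility coefficients: a unit moment at one end gives L/(3EI) there and L/(6EI) at the far end, so f₁₁ = f₂₂ = 2.233/EI and f₁₂ = f₂₁ = 1.117/EI.
Compatibility — zero rotation at each built-in end:
  2.233 M_A + 1.117 M_B = 462.9
  1.117 M_A + 2.233 M_B = 406.6
Solving the pair gives M_A = 155 kN·m and M_B = 104.6 kN·m (hogging).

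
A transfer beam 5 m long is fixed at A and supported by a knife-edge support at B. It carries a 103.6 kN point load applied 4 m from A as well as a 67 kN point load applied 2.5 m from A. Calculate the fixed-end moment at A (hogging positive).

Choose R_B as the redundant. The primary structure is the cantilever fixed at A.
Deflection at B on the released cantilever, summing each load's contribution:
  point load 103.6 at a = 4: Pa²(3L − a)/(6EI) = 3039/EI
  point load 67 at a = 2.5: Pa²(3L − a)/(6EI) = 872.4/EI
  δ_0 = 3911/EI
Tip deflection under a unit load at B: L³/(3EI) = 41.67/EI.
Compatibility at B: δ_0 − R_B·δ_{BB} = 0, so R_B = 3911/41.67 = 93.87 kN.
Moment equilibrium about A: M_A = Σ(load moments about A) − R_B·L = 581.9 − 93.87×5 = 112.5 kN·m.

M_A = 112.5 kN·m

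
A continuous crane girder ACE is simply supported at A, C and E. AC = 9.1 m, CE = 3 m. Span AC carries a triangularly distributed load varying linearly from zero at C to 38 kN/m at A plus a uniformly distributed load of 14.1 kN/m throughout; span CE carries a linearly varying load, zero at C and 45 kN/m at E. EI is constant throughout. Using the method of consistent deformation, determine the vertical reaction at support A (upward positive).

Take M_C as the redundant. Released structure: two simple spans AC and CE with a hinge at C.
Discontinuity in slope at C on the released structure — sum the simple-span end rotations:
  span AC: triangular load, peak 38: 7w₀L³/(360EI) = 556.8/EI
  span AC: UDL 14.1: wL³/(24EI) = 442.7/EI
  span CE: triangular load, peak 45: 7w₀L³/(360EI) = 23.62/EI
  relative rotation θ_0 = (999.5 + 23.62)/EI = 1023/EI
A unit hogging moment at C produces rotation L₁/(3EI) + L₂/(3EI) = 4.033/EI.
Compatibility: M_C·(L₁+L₂)/(3EI) = θ_0, giving M_C = 253.7 kN·m (hogging).
Span AC, ΣM about A with M_C applied at C: R_C^{AC}·9.1 = 1108 + 253.7, so R_C^{AC} = 149.7 kN and R_A = 301.2 − 149.7 = 151.5 kN.

R_A = 151.5 kN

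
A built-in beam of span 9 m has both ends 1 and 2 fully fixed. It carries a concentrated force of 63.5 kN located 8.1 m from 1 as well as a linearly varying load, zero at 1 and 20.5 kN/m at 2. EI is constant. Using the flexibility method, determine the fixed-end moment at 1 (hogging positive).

M_1 = 60.49 kN·m

Release both end moments; the primary structure is a simply-supported span 12 with redundants M_1 and M_2.
Simple-span end rotations at 1 and 2 under the given loads:
  at 1: point load 63.5 at a = 8.1: Pab(L + b)/(6LEI) = 84.87/EI
  at 2: point load 63.5 at a = 8.1: Pab(L + a)/(6LEI) = 146.6/EI
  at 1: triangular load, peak 20.5: 7w₀L³/(360EI) = 290.6/EI
  at 2: triangular load, peak 20.5: w₀L³/(45EI) = 332.1/EI
  θ_10 = 375.5/EI,  θ_20 = 478.7/EI
Flexibility coefficients: a unit moment at one end gives L/(3EI) there and L/(6EI) at the far end, so f₁₁ = f₂₂ = 3/EI and f₁₂ = f₂₁ = 1.5/EI.
Compatibility — zero rotation at each built-in end:
  3 M_1 + 1.5 M_2 = 375.5
  1.5 M_1 + 3 M_2 = 478.7
Solving the pair gives M_1 = 60.49 kN·m and M_2 = 129.3 kN·m (hogging).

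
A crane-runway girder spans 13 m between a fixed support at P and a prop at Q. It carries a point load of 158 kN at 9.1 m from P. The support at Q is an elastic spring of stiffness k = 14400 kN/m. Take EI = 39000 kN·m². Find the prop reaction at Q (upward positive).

Release the roller at Q. Primary structure: cantilever fixed at P.
Free-end deflection of the primary structure under the applied loading (downward +):
  point load 158 at a = 9.1: Pa²(3L − a)/(6EI) = 65202/EI
Tip deflection under a unit load at Q: L³/(3EI) = 732.3/EI.
With EI = 39000 kN·m²: δ_0 = 1.6718 m and δ_{QQ} = 0.018778 m/kN.
Compatibility — the spring shortens by R_Q/k under the reaction it provides: δ_0 − R_Q·δ_{QQ} = R_Q/k. With 1/k = 0.000069 m/kN, R_Q = δ_0 / (δ_{QQ} + 1/k) = 1.6718 / (0.018778 + 0.000069) = 88.7 kN.

R_Q = 88.7 kN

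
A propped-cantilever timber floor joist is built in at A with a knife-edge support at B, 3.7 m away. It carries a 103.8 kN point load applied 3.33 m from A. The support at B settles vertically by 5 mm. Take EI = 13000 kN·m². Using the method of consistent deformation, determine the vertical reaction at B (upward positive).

Release the roller at B. Primary structure: cantilever fixed at A.
Free-end deflection of the primary structure under the applied loading (downward +):
  point load 103.8 at a = 3.33: Pa²(3L − a)/(6EI) = 1491/EI
Flexibility coefficient — unit upward force at B: δ_{BB} = L³/(3EI) = 16.88/EI.
With EI = 13000 kN·m²: δ_0 = 0.11466 m and δ_{BB} = 0.001299 m/kN.
Compatibility — the beam at B must follow the support down by 0.005 m: δ_0 − R_B·δ_{BB} = 0.005, so R_B = (0.11466 − 0.005)/0.001299 = 84.43 kN.

R_B = 84.43 kN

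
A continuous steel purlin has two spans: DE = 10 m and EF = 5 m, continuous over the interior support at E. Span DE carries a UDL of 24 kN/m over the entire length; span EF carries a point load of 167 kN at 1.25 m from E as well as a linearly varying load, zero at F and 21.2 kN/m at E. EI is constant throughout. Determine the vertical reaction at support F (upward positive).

Insert a hinge at E; M_E is the redundant, and each span becomes simply supported.
Rotations at E on the released spans (each span's end-slope, ×1/EI):
  span DE: UDL 24: wL³/(24EI) = 1000/EI
  span EF: point load 167 at a = 1.25: Pab(L + b)/(6LEI) = 228.3/EI
  span EF: triangular load, peak 21.2: w₀L³/(45EI) = 58.89/EI
  relative rotation θ_0 = (1000 + 287.2)/EI = 1287/EI
A unit hogging moment at E produces rotation L₁/(3EI) + L₂/(3EI) = 5/EI.
Compatibility: M_E·(L₁+L₂)/(3EI) = θ_0, giving M_E = 257.4 kN·m (hogging).
Span EF, ΣM about F: R_E^{EF}·5 = 802.9 + 257.4, so R_E^{EF} = 212.1 kN and R_F = 220 − 212.1 = 7.928 kN.

R_F = 7.928 kN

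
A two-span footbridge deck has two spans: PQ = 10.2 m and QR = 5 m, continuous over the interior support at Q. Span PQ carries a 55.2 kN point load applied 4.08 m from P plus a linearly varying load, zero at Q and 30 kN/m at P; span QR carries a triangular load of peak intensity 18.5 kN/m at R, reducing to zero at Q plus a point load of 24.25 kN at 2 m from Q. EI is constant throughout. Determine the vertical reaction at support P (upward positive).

R_P = 115.3 kN

Insert a hinge at Q; M_Q is the redundant, and each span becomes simply supported.
End slopes at the hinge Q, treating each span as simply supported:
  span PQ: point load 55.2 at a = 4.08: Pab(L + a)/(6LEI) = 321.6/EI
  span PQ: triangular load, peak 30: 7w₀L³/(360EI) = 619/EI
  span QR: triangular load, peak 18.5: 7w₀L³/(360EI) = 44.97/EI
  span QR: point load 24.25 at a = 2: Pab(L + b)/(6LEI) = 38.8/EI
  relative rotation θ_0 = (940.6 + 83.77)/EI = 1024/EI
A unit hogging moment at Q produces rotation L₁/(3EI) + L₂/(3EI) = 5.067/EI.
Compatibility: M_Q·(L₁+L₂)/(3EI) = θ_0, giving M_Q = 202.2 kN·m (hogging).
Span PQ, ΣM about P with M_Q applied at Q: R_Q^{PQ}·10.2 = 745.4 + 202.2, so R_Q^{PQ} = 92.9 kN and R_P = 208.2 − 92.9 = 115.3 kN.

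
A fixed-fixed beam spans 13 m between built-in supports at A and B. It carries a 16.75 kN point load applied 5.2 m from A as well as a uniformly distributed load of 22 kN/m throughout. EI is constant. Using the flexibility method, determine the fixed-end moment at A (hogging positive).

M_A = 341.2 kN·m

Take the two fixed-end moments M_A, M_B as redundants; the released structure is the simple span AB.
End rotations of the released simple span under the applied load (×1/EI):
  at A: point load 16.75 at a = 5.2: Pab(L + b)/(6LEI) = 181.2/EI
  at B: point load 16.75 at a = 5.2: Pab(L + a)/(6LEI) = 158.5/EI
  at A: UDL 22: wL³/(24EI) = 2014/EI
  at B: UDL 22: wL³/(24EI) = 2014/EI
  θ_A0 = 2195/EI,  θ_B0 = 2172/EI
Flexibility coefficients: a unit moment at one end gives L/(3EI) there and L/(6EI) at the far end, so f₁₁ = f₂₂ = 4.333/EI and f₁₂ = f₂₁ = 2.167/EI.
Compatibility — zero rotation at each built-in end:
  4.333 M_A + 2.167 M_B = 2195
  2.167 M_A + 4.333 M_B = 2172
Solving the pair gives M_A = 341.2 kN·m and M_B = 330.7 kN·m (hogging).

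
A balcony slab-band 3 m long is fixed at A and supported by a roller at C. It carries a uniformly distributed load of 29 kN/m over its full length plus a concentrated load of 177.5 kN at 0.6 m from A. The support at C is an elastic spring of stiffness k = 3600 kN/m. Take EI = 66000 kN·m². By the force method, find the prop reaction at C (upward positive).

R_C = 14.02 kN

Release the roller at C. Primary structure: cantilever fixed at A.
Downward deflection at the released point C due to the loads:
  UDL 29: wL⁴/(8EI) = 293.6/EI
  point load 177.5 at a = 0.6: Pa²(3L − a)/(6EI) = 89.46/EI
  δ_0 = 383.1/EI
Flexibility coefficient — unit upward force at C: δ_{CC} = L³/(3EI) = 9/EI.
With EI = 66000 kN·m²: δ_0 = 0.005804 m and δ_{CC} = 0.000136 m/kN.
Compatibility — the spring shortens by R_C/k under the reaction it provides: δ_0 − R_C·δ_{CC} = R_C/k. With 1/k = 0.000278 m/kN, R_C = δ_0 / (δ_{CC} + 1/k) = 0.005804 / (0.000136 + 0.000278) = 14.02 kN.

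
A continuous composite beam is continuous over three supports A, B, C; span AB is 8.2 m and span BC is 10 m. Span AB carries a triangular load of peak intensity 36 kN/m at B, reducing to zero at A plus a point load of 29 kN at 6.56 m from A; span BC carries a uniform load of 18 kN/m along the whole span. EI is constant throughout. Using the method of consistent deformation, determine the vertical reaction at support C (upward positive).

Insert a hinge at B; M_B is the redundant, and each span becomes simply supported.
End slopes at the hinge B, treating each span as simply supported:
  span AB: triangular load, peak 36: w₀L³/(45EI) = 441.1/EI
  span AB: point load 29 at a = 6.56: Pab(L + a)/(6LEI) = 93.6/EI
  span BC: UDL 18: wL³/(24EI) = 750/EI
  relative rotation θ_0 = (534.7 + 750)/EI = 1285/EI
A unit hogging moment at B produces rotation L₁/(3EI) + L₂/(3EI) = 6.067/EI.
Compatibility: M_B·(L₁+L₂)/(3EI) = θ_0, giving M_B = 211.8 kN·m (hogging).
Span BC, ΣM about C: R_B^{BC}·10 = 900 + 211.8, so R_B^{BC} = 111.2 kN and R_C = 180 − 111.2 = 68.82 kN.

R_C = 68.82 kN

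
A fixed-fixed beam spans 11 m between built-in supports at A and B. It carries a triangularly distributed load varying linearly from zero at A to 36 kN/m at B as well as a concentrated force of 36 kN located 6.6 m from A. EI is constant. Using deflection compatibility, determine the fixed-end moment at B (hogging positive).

M_B = 274.8 kN·m

Take the two fixed-end moments M_A, M_B as redundants; the released structure is the simple span AB.
On the primary (simply-supported) span, the end slopes from the loading are:
  at A: triangular load, peak 36: 7w₀L³/(360EI) = 931.7/EI
  at B: triangular load, peak 36: w₀L³/(45EI) = 1065/EI
  at A: point load 36 at a = 6.6: Pab(L + b)/(6LEI) = 243.9/EI
  at B: point load 36 at a = 6.6: Pab(L + a)/(6LEI) = 278.8/EI
  θ_A0 = 1176/EI,  θ_B0 = 1344/EI
Flexibility coefficients: a unit moment at one end gives L/(3EI) there and L/(6EI) at the far end, so f₁₁ = f₂₂ = 3.667/EI and f₁₂ = f₂₁ = 1.833/EI.
Compatibility — zero rotation at each built-in end:
  3.667 M_A + 1.833 M_B = 1176
  1.833 M_A + 3.667 M_B = 1344
Solving the pair gives M_A = 183.2 kN·m and M_B = 274.8 kN·m (hogging).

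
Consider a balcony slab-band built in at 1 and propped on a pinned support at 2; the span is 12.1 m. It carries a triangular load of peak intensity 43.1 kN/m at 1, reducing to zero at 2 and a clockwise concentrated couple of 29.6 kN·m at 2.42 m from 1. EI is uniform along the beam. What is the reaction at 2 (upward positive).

Choose R_2 as the redundant. The primary structure is the cantilever fixed at 1.
Free-end deflection of the primary structure under the applied loading (downward +):
  triangular load, peak 43.1 at the fixed end: w₀L⁴/(30EI) = 30796/EI
  clockwise couple 29.6 at a = 2.42: M₀a(2L − a)/(2EI) = 780.1/EI
  δ_0 = 31576/EI
Tip deflection under a unit load at 2: L³/(3EI) = 590.5/EI.
The prop prevents deflection at 2: R_2 = δ_0/δ_{22} = 31576/590.5 = 53.47 kN.

R_2 = 53.47 kN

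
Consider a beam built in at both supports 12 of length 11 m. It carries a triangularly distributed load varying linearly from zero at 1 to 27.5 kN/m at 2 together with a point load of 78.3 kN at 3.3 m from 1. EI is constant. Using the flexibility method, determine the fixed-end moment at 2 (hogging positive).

Release both end moments; the primary structure is a simply-supported span 12 with redundants M_1 and M_2.
End rotations of the released simple span under the applied load (×1/EI):
  at 1: triangular load, peak 27.5: 7w₀L³/(360EI) = 711.7/EI
  at 2: triangular load, peak 27.5: w₀L³/(45EI) = 813.4/EI
  at 1: point load 78.3 at a = 3.3: Pab(L + b)/(6LEI) = 563.7/EI
  at 2: point load 78.3 at a = 3.3: Pab(L + a)/(6LEI) = 431.1/EI
  θ_10 = 1275/EI,  θ_20 = 1244/EI
Flexibility coefficients: a unit moment at one end gives L/(3EI) there and L/(6EI) at the far end, so f₁₁ = f₂₂ = 3.667/EI and f₁₂ = f₂₁ = 1.833/EI.
Compatibility — zero rotation at each built-in end:
  3.667 M_1 + 1.833 M_2 = 1275
  1.833 M_1 + 3.667 M_2 = 1244
Solving the pair gives M_1 = 237.5 kN·m and M_2 = 220.6 kN·m (hogging).

M_2 = 220.6 kN·m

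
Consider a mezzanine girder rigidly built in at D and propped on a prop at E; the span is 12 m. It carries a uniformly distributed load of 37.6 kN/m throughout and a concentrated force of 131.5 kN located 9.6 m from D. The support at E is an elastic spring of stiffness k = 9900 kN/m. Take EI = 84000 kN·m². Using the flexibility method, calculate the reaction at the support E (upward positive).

Choose R_E as the redundant. The primary structure is the cantilever fixed at D.
Downward deflection at the released point E due to the loads:
  UDL 37.6: wL⁴/(8EI) = 97459/EI
  point load 131.5 at a = 9.6: Pa²(3L − a)/(6EI) = 53324/EI
  δ_0 = 150783/EI
Tip deflection under a unit load at E: L³/(3EI) = 576/EI.
With EI = 84000 kN·m²: δ_0 = 1.795 m and δ_{EE} = 0.006857 m/kN.
Compatibility — the spring shortens by R_E/k under the reaction it provides: δ_0 − R_E·δ_{EE} = R_E/k. With 1/k = 0.000101 m/kN, R_E = δ_0 / (δ_{EE} + 1/k) = 1.795 / (0.006857 + 0.000101) = 258 kN.

R_E = 258 kN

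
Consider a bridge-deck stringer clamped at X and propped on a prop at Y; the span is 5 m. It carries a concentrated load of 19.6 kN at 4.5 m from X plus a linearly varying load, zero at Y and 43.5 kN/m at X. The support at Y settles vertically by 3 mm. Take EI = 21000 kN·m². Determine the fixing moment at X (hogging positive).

M_X = 84.91 kN·m

Release the roller at Y. Primary structure: cantilever fixed at X.
Downward deflection at the released point Y due to the loads:
  point load 19.6 at a = 4.5: Pa²(3L − a)/(6EI) = 694.6/EI
  triangular load, peak 43.5 at the fixed end: w₀L⁴/(30EI) = 906.2/EI
  δ_0 = 1601/EI
Tip deflection under a unit load at Y: L³/(3EI) = 41.67/EI.
With EI = 21000 kN·m²: δ_0 = 0.07623 m and δ_{YY} = 0.001984 m/kN.
Compatibility — the beam at Y must follow the support down by 0.003 m: δ_0 − R_Y·δ_{YY} = 0.003, so R_Y = (0.07623 − 0.003)/0.001984 = 36.91 kN.
Moment equilibrium about X: M_X = Σ(load moments about X) − R_Y·L = 269.4 − 36.91×5 = 84.91 kN·m.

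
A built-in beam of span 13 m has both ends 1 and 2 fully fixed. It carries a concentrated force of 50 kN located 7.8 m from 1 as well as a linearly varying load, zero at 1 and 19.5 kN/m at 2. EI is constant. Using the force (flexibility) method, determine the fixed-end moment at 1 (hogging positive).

Take the two fixed-end moments M_1, M_2 as redundants; the released structure is the simple span 12.
End rotations of the released simple span under the applied load (×1/EI):
  at 1: point load 50 at a = 7.8: Pab(L + b)/(6LEI) = 473.2/EI
  at 2: point load 50 at a = 7.8: Pab(L + a)/(6LEI) = 540.8/EI
  at 1: triangular load, peak 19.5: 7w₀L³/(360EI) = 833/EI
  at 2: triangular load, peak 19.5: w₀L³/(45EI) = 952/EI
  θ_10 = 1306/EI,  θ_20 = 1493/EI
Flexibility coefficients: a unit moment at one end gives L/(3EI) there and L/(6EI) at the far end, so f₁₁ = f₂₂ = 4.333/EI and f₁₂ = f₂₁ = 2.167/EI.
Compatibility — zero rotation at each built-in end:
  4.333 M_1 + 2.167 M_2 = 1306
  2.167 M_1 + 4.333 M_2 = 1493
Solving the pair gives M_1 = 172.2 kN·m and M_2 = 258.4 kN·m (hogging).

M_1 = 172.2 kN·m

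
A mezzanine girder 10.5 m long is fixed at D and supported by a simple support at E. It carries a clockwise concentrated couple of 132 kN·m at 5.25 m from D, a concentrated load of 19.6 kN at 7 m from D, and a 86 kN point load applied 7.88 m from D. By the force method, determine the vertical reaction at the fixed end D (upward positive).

R_D = 26.81 kN

Remove the prop at E; the released (primary) structure is a cantilever built in at D.
Free-end deflection of the primary structure under the applied loading (downward +):
  clockwise couple 132 at a = 5.25: M₀a(2L − a)/(2EI) = 5457/EI
  point load 19.6 at a = 7: Pa²(3L − a)/(6EI) = 3922/EI
  point load 86 at a = 7.88: Pa²(3L − a)/(6EI) = 21022/EI
  δ_0 = 30401/EI
Tip deflection under a unit load at E: L³/(3EI) = 385.9/EI.
The prop prevents deflection at E: R_E = δ_0/δ_{EE} = 30401/385.9 = 78.79 kN.
Vertical equilibrium: R_D = ΣP − R_E = 105.6 − 78.79 = 26.81 kN.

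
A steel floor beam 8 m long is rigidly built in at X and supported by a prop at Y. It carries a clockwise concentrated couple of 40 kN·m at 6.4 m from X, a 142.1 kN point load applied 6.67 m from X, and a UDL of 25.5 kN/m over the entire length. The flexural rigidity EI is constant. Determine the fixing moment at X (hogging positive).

M_X = 278.3 kN·m

Release the roller at Y. Primary structure: cantilever fixed at X.
Deflection at Y on the released cantilever, summing each load's contribution:
  clockwise couple 40 at a = 6.4: M₀a(2L − a)/(2EI) = 1229/EI
  point load 142.1 at a = 6.67: Pa²(3L − a)/(6EI) = 18260/EI
  UDL 25.5: wL⁴/(8EI) = 13056/EI
  δ_0 = 32544/EI
Flexibility coefficient — unit upward force at Y: δ_{YY} = L³/(3EI) = 170.7/EI.
Compatibility at Y: δ_0 − R_Y·δ_{YY} = 0, so R_Y = 32544/170.7 = 190.7 kN.
Moment equilibrium about X: M_X = Σ(load moments about X) − R_Y·L = 1804 − 190.7×8 = 278.3 kN·m.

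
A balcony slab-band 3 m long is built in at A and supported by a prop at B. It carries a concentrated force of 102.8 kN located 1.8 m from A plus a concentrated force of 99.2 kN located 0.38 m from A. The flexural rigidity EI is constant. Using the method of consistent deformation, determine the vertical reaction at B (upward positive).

R_B = 46.7 kN

Release the roller at B. Primary structure: cantilever fixed at A.
Free-end deflection of the primary structure under the applied loading (downward +):
  point load 102.8 at a = 1.8: Pa²(3L − a)/(6EI) = 399.7/EI
  point load 99.2 at a = 0.38: Pa²(3L − a)/(6EI) = 20.58/EI
  δ_0 = 420.3/EI
Flexibility coefficient — unit upward force at B: δ_{BB} = L³/(3EI) = 9/EI.
Compatibility at B: δ_0 − R_B·δ_{BB} = 0, so R_B = 420.3/9 = 46.7 kN.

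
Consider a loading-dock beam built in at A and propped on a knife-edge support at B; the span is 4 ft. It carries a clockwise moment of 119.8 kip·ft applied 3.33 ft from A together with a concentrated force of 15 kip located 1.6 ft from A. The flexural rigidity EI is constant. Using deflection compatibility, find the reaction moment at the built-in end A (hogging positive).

Release the roller at B. Primary structure: cantilever fixed at A.
Primary-structure tip deflection at B by superposition:
  clockwise couple 119.8 at a = 3.33: M₀a(2L − a)/(2EI) = 931.5/EI
  point load 15 at a = 1.6: Pa²(3L − a)/(6EI) = 66.56/EI
  δ_0 = 998.1/EI
Flexibility coefficient — unit upward force at B: δ_{BB} = L³/(3EI) = 21.33/EI.
Compatibility at B: δ_0 − R_B·δ_{BB} = 0, so R_B = 998.1/21.33 = 46.78 kip.
Moment equilibrium about A: M_A = Σ(load moments about A) − R_B·L = 143.8 − 46.78×4 = -43.34 kip·ft.

M_A = -43.34 kip·ft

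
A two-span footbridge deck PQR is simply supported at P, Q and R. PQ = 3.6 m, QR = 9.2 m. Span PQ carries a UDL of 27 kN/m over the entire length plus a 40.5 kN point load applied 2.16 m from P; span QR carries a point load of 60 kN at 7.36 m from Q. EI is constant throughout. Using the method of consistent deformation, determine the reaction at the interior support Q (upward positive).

R_Q = 107.4 kN

Insert a hinge at Q; M_Q is the redundant, and each span becomes simply supported.
End slopes at the hinge Q, treating each span as simply supported:
  span PQ: UDL 27: wL³/(24EI) = 52.49/EI
  span PQ: point load 40.5 at a = 2.16: Pab(L + a)/(6LEI) = 33.59/EI
  span QR: point load 60 at a = 7.36: Pab(L + b)/(6LEI) = 162.5/EI
  relative rotation θ_0 = (86.08 + 162.5)/EI = 248.6/EI
A unit hogging moment at Q produces rotation L₁/(3EI) + L₂/(3EI) = 4.267/EI.
Compatibility: M_Q·(L₁+L₂)/(3EI) = θ_0, giving M_Q = 58.26 kN·m (hogging).
Span PQ, ΣM about P with M_Q applied at Q: R_Q^{PQ}·3.6 = 262.4 + 58.26, so R_Q^{PQ} = 89.08 kN and R_P = 137.7 − 89.08 = 48.62 kN.
Span QR, ΣM about R: R_Q^{QR}·9.2 = 110.4 + 58.26, so R_Q^{QR} = 18.33 kN and R_R = 60 − 18.33 = 41.67 kN.
R_Q = 89.08 + 18.33 = 107.4 kN.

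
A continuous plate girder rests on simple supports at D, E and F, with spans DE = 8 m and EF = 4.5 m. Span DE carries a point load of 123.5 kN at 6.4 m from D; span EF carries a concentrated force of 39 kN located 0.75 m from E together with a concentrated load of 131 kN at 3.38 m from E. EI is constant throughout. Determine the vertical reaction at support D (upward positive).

Take M_E as the redundant. Released structure: two simple spans DE and EF with a hinge at E.
Rotations at E on the released spans (each span's end-slope, ×1/EI):
  span DE: point load 123.5 at a = 6.4: Pab(L + a)/(6LEI) = 379.4/EI
  span EF: point load 39 at a = 0.75: Pab(L + b)/(6LEI) = 33.52/EI
  span EF: point load 131 at a = 3.38: Pab(L + b)/(6LEI) = 103.2/EI
  relative rotation θ_0 = (379.4 + 136.7)/EI = 516.1/EI
A unit hogging moment at E produces rotation L₁/(3EI) + L₂/(3EI) = 4.167/EI.
Slope continuity at E: θ_0 = M_E·4.167/EI, so M_E = 516.1/4.167 = 123.9 kN·m (hogging).
Span DE, ΣM about D with M_E applied at E: R_E^{DE}·8 = 790.4 + 123.9, so R_E^{DE} = 114.3 kN and R_D = 123.5 − 114.3 = 9.216 kN.

R_D = 9.216 kN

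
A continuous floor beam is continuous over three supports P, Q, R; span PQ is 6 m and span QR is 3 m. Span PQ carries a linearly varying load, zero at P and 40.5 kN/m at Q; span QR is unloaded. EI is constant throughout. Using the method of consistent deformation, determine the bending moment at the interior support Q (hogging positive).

M_Q = 64.8 kN·m

Insert a hinge at Q; M_Q is the redundant, and each span becomes simply supported.
End slopes at the hinge Q, treating each span as simply supported:
  span PQ: triangular load, peak 40.5: w₀L³/(45EI) = 194.4/EI
  relative rotation θ_0 = (194.4 + 0)/EI = 194.4/EI
A unit hogging moment at Q produces rotation L₁/(3EI) + L₂/(3EI) = 3/EI.
Compatibility: M_Q·(L₁+L₂)/(3EI) = θ_0, giving M_Q = 64.8 kN·m (hogging).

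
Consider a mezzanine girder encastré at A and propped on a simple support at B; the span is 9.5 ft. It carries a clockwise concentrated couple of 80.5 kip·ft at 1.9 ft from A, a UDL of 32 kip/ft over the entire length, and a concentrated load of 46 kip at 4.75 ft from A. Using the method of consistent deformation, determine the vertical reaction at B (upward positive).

Release the roller at B. Primary structure: cantilever fixed at A.
Deflection at B on the released cantilever, summing each load's contribution:
  clockwise couple 80.5 at a = 1.9: M₀a(2L − a)/(2EI) = 1308/EI
  UDL 32: wL⁴/(8EI) = 32580/EI
  point load 46 at a = 4.75: Pa²(3L − a)/(6EI) = 4108/EI
  δ_0 = 37996/EI
Tip deflection under a unit load at B: L³/(3EI) = 285.8/EI.
Compatibility at B: δ_0 − R_B·δ_{BB} = 0, so R_B = 37996/285.8 = 133 kip.

R_B = 133 kip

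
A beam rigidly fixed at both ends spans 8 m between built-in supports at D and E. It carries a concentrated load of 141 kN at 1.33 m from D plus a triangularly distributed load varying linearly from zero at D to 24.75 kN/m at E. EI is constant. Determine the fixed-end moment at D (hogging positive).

Release both end moments; the primary structure is a simply-supported span DE with redundants M_D and M_E.
On the primary (simply-supported) span, the end slopes from the loading are:
  at D: point load 141 at a = 1.33: Pab(L + b)/(6LEI) = 382.3/EI
  at E: point load 141 at a = 1.33: Pab(L + a)/(6LEI) = 243.1/EI
  at D: triangular load, peak 24.75: 7w₀L³/(360EI) = 246.4/EI
  at E: triangular load, peak 24.75: w₀L³/(45EI) = 281.6/EI
  θ_D0 = 628.7/EI,  θ_E0 = 524.7/EI
Flexibility coefficients: a unit moment at one end gives L/(3EI) there and L/(6EI) at the far end, so f₁₁ = f₂₂ = 2.667/EI and f₁₂ = f₂₁ = 1.333/EI.
Compatibility — zero rotation at each built-in end:
  2.667 M_D + 1.333 M_E = 628.7
  1.333 M_D + 2.667 M_E = 524.7
Solving the pair gives M_D = 183.2 kN·m and M_E = 105.2 kN·m (hogging).

M_D = 183.2 kN·m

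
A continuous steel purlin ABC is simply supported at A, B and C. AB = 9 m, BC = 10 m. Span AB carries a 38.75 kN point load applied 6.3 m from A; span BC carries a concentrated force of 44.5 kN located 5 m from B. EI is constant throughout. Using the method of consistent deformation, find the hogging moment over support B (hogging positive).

Release continuity at B by inserting a hinge; the redundant is the internal moment M_B. The primary structure is two simply-supported spans AB and BC.
End slopes at the hinge B, treating each span as simply supported:
  span AB: point load 38.75 at a = 6.3: Pab(L + a)/(6LEI) = 186.8/EI
  span BC: point load 44.5 at a = 5: Pab(L + b)/(6LEI) = 278.1/EI
  relative rotation θ_0 = (186.8 + 278.1)/EI = 464.9/EI
A unit hogging moment at B produces rotation L₁/(3EI) + L₂/(3EI) = 6.333/EI.
Slope continuity at B: θ_0 = M_B·6.333/EI, so M_B = 464.9/6.333 = 73.4 kN·m (hogging).

M_B = 73.4 kN·m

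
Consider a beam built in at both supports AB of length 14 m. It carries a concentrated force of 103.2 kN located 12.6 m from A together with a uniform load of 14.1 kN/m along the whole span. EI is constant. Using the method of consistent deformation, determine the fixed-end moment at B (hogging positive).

Release both end moments; the primary structure is a simply-supported span AB with redundants M_A and M_B.
Simple-span end rotations at A and B under the given loads:
  at A: point load 103.2 at a = 12.6: Pab(L + b)/(6LEI) = 333.7/EI
  at B: point load 103.2 at a = 12.6: Pab(L + a)/(6LEI) = 576.5/EI
  at A: UDL 14.1: wL³/(24EI) = 1612/EI
  at B: UDL 14.1: wL³/(24EI) = 1612/EI
  θ_A0 = 1946/EI,  θ_B0 = 2189/EI
Flexibility coefficients: a unit moment at one end gives L/(3EI) there and L/(6EI) at the far end, so f₁₁ = f₂₂ = 4.667/EI and f₁₂ = f₂₁ = 2.333/EI.
Compatibility — zero rotation at each built-in end:
  4.667 M_A + 2.333 M_B = 1946
  2.333 M_A + 4.667 M_B = 2189
Solving the pair gives M_A = 243.3 kN·m and M_B = 347.3 kN·m (hogging).

M_B = 347.3 kN·m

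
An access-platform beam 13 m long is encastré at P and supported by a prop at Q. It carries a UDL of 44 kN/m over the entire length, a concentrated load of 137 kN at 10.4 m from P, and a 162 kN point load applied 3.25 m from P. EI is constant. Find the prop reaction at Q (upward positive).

Remove the prop at Q; the released (primary) structure is a cantilever built in at P.
Free-end deflection of the primary structure under the applied loading (downward +):
  UDL 44: wL⁴/(8EI) = 157086/EI
  point load 137 at a = 10.4: Pa²(3L − a)/(6EI) = 70632/EI
  point load 162 at a = 3.25: Pa²(3L − a)/(6EI) = 10195/EI
  δ_0 = 237913/EI
Tip deflection under a unit load at Q: L³/(3EI) = 732.3/EI.
Compatibility at Q: δ_0 − R_Q·δ_{QQ} = 0, so R_Q = 237913/732.3 = 324.9 kN.

R_Q = 324.9 kN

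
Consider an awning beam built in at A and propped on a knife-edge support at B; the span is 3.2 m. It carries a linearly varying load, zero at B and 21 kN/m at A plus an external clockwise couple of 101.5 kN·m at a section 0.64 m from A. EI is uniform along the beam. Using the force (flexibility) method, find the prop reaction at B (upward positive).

R_B = 23.85 kN

Take the reaction at B as the redundant and release it; the primary structure is a cantilever fixed at A.
Primary-structure tip deflection at B by superposition:
  triangular load, peak 21 at the fixed end: w₀L⁴/(30EI) = 73.4/EI
  clockwise couple 101.5 at a = 0.64: M₀a(2L − a)/(2EI) = 187.1/EI
  δ_0 = 260.5/EI
Flexibility coefficient — unit upward force at B: δ_{BB} = L³/(3EI) = 10.92/EI.
Compatibility at B: δ_0 − R_B·δ_{BB} = 0, so R_B = 260.5/10.92 = 23.85 kN.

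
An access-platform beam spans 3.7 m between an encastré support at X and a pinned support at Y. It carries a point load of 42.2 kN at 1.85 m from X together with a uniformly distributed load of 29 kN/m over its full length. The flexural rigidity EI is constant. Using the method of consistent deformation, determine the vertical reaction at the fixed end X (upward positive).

Choose R_Y as the redundant. The primary structure is the cantilever fixed at X.
Deflection at Y on the released cantilever, summing each load's contribution:
  point load 42.2 at a = 1.85: Pa²(3L − a)/(6EI) = 222.7/EI
  UDL 29: wL⁴/(8EI) = 679.4/EI
  δ_0 = 902/EI
Flexibility coefficient — unit upward force at Y: δ_{YY} = L³/(3EI) = 16.88/EI.
Compatibility at Y: δ_0 − R_Y·δ_{YY} = 0, so R_Y = 902/16.88 = 53.42 kN.
Vertical equilibrium: R_X = ΣP − R_Y = 149.5 − 53.42 = 96.08 kN.

R_X = 96.08 kN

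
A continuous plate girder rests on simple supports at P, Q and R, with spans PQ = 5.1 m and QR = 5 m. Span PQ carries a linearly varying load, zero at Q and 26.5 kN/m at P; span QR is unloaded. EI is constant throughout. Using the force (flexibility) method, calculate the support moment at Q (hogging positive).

M_Q = 20.3 kN·m

Release continuity at Q by inserting a hinge; the redundant is the internal moment M_Q. The primary structure is two simply-supported spans PQ and QR.
Discontinuity in slope at Q on the released structure — sum the simple-span end rotations:
  span PQ: triangular load, peak 26.5: 7w₀L³/(360EI) = 68.35/EI
  relative rotation θ_0 = (68.35 + 0)/EI = 68.35/EI
A unit hogging moment at Q produces rotation L₁/(3EI) + L₂/(3EI) = 3.367/EI.
Compatibility: M_Q·(L₁+L₂)/(3EI) = θ_0, giving M_Q = 20.3 kN·m (hogging).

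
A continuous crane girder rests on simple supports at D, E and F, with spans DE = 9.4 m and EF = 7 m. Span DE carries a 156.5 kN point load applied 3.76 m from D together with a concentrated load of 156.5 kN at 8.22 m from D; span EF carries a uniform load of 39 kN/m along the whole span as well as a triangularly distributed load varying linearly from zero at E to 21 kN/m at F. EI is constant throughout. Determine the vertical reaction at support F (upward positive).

Release continuity at E by inserting a hinge; the redundant is the internal moment M_E. The primary structure is two simply-supported spans DE and EF.
End slopes at the hinge E, treating each span as simply supported:
  span DE: point load 156.5 at a = 3.76: Pab(L + a)/(6LEI) = 774.4/EI
  span DE: point load 156.5 at a = 8.22: Pab(L + a)/(6LEI) = 474.2/EI
  span EF: UDL 39: wL³/(24EI) = 557.4/EI
  span EF: triangular load, peak 21: 7w₀L³/(360EI) = 140.1/EI
  relative rotation θ_0 = (1249 + 697.4)/EI = 1946/EI
A unit hogging moment at E produces rotation L₁/(3EI) + L₂/(3EI) = 5.467/EI.
Slope continuity at E: θ_0 = M_E·5.467/EI, so M_E = 1946/5.467 = 356 kN·m (hogging).
Span EF, ΣM about F: R_E^{EF}·7 = 1127 + 356, so R_E^{EF} = 211.9 kN and R_F = 346.5 − 211.9 = 134.6 kN.

R_F = 134.6 kN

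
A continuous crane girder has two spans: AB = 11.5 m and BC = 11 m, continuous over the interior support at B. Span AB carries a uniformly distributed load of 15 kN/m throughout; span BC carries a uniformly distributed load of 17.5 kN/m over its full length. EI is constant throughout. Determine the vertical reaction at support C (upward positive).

Insert a hinge at B; M_B is the redundant, and each span becomes simply supported.
Rotations at B on the released spans (each span's end-slope, ×1/EI):
  span AB: UDL 15: wL³/(24EI) = 950.5/EI
  span BC: UDL 17.5: wL³/(24EI) = 970.5/EI
  relative rotation θ_0 = (950.5 + 970.5)/EI = 1921/EI
A unit hogging moment at B produces rotation L₁/(3EI) + L₂/(3EI) = 7.5/EI.
Slope continuity at B: θ_0 = M_B·7.5/EI, so M_B = 1921/7.5 = 256.1 kN·m (hogging).
Span BC, ΣM about C: R_B^{BC}·11 = 1059 + 256.1, so R_B^{BC} = 119.5 kN and R_C = 192.5 − 119.5 = 72.96 kN.

R_C = 72.96 kN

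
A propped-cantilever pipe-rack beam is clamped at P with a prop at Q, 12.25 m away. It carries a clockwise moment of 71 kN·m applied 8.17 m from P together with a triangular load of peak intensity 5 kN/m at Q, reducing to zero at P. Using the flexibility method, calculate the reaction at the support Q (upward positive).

Choose R_Q as the redundant. The primary structure is the cantilever fixed at P.
Primary-structure tip deflection at Q by superposition:
  clockwise couple 71 at a = 8.17: M₀a(2L − a)/(2EI) = 4736/EI
  triangular load, peak 5 at the free end: 11w₀L⁴/(120EI) = 10321/EI
  δ_0 = 15057/EI
Tip deflection under a unit load at Q: L³/(3EI) = 612.8/EI.
The prop prevents deflection at Q: R_Q = δ_0/δ_{QQ} = 15057/612.8 = 24.57 kN.

R_Q = 24.57 kN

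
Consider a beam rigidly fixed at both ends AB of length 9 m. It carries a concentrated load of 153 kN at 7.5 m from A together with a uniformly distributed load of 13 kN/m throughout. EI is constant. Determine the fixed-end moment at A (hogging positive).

M_A = 119.6 kN·m

Release both end moments; the primary structure is a simply-supported span AB with redundants M_A and M_B.
On the primary (simply-supported) span, the end slopes from the loading are:
  at A: point load 153 at a = 7.5: Pab(L + b)/(6LEI) = 334.7/EI
  at B: point load 153 at a = 7.5: Pab(L + a)/(6LEI) = 525.9/EI
  at A: UDL 13: wL³/(24EI) = 394.9/EI
  at B: UDL 13: wL³/(24EI) = 394.9/EI
  θ_A0 = 729.6/EI,  θ_B0 = 920.8/EI
Flexibility coefficients: a unit moment at one end gives L/(3EI) there and L/(6EI) at the far end, so f₁₁ = f₂₂ = 3/EI and f₁₂ = f₂₁ = 1.5/EI.
Compatibility — zero rotation at each built-in end:
  3 M_A + 1.5 M_B = 729.6
  1.5 M_A + 3 M_B = 920.8
Solving the pair gives M_A = 119.6 kN·m and M_B = 247.1 kN·m (hogging).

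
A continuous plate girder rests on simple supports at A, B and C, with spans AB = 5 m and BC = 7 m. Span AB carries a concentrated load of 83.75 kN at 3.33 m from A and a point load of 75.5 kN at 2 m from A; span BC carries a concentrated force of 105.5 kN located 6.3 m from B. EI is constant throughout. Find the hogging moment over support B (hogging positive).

Insert a hinge at B; M_B is the redundant, and each span becomes simply supported.
Discontinuity in slope at B on the released structure — sum the simple-span end rotations:
  span AB: point load 83.75 at a = 3.33: Pab(L + a)/(6LEI) = 129.3/EI
  span AB: point load 75.5 at a = 2: Pab(L + a)/(6LEI) = 105.7/EI
  span BC: point load 105.5 at a = 6.3: Pab(L + b)/(6LEI) = 85.3/EI
  relative rotation θ_0 = (235 + 85.3)/EI = 320.3/EI
A unit hogging moment at B produces rotation L₁/(3EI) + L₂/(3EI) = 4/EI.
Compatibility: M_B·(L₁+L₂)/(3EI) = θ_0, giving M_B = 80.08 kN·m (hogging).

M_B = 80.08 kN·m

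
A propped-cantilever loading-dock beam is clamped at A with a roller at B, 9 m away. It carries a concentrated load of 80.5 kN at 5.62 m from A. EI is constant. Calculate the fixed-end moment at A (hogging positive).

Release the roller at B. Primary structure: cantilever fixed at A.
Downward deflection at the released point B due to the loads:
  point load 80.5 at a = 5.62: Pa²(3L − a)/(6EI) = 9060/EI
Flexibility coefficient — unit upward force at B: δ_{BB} = L³/(3EI) = 243/EI.
The prop prevents deflection at B: R_B = δ_0/δ_{BB} = 9060/243 = 37.28 kN.
Moment equilibrium about A: M_A = Σ(load moments about A) − R_B·L = 452.4 − 37.28×9 = 116.9 kN·m.

M_A = 116.9 kN·m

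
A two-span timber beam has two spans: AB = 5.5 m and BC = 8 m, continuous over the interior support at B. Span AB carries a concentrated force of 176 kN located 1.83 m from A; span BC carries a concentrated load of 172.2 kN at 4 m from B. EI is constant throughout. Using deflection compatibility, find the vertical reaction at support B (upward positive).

Insert a hinge at B; M_B is the redundant, and each span becomes simply supported.
End slopes at the hinge B, treating each span as simply supported:
  span AB: point load 176 at a = 1.83: Pab(L + a)/(6LEI) = 262.6/EI
  span BC: point load 172.2 at a = 4: Pab(L + b)/(6LEI) = 688.8/EI
  relative rotation θ_0 = (262.6 + 688.8)/EI = 951.4/EI
A unit hogging moment at B produces rotation L₁/(3EI) + L₂/(3EI) = 4.5/EI.
Slope continuity at B: θ_0 = M_B·4.5/EI, so M_B = 951.4/4.5 = 211.4 kN·m (hogging).
Span AB, ΣM about A with M_B applied at B: R_B^{AB}·5.5 = 322.1 + 211.4, so R_B^{AB} = 97 kN and R_A = 176 − 97 = 79 kN.
Span BC, ΣM about C: R_B^{BC}·8 = 688.8 + 211.4, so R_B^{BC} = 112.5 kN and R_C = 172.2 − 112.5 = 59.67 kN.
R_B = 97 + 112.5 = 209.5 kN.

R_B = 209.5 kN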